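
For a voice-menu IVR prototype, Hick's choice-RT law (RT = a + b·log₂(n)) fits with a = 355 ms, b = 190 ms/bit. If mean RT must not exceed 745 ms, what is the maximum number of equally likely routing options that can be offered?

4

190·log₂ n ≤ 745 − 355 = 390, giving log₂ n ≤ 2.0526 and n ≤ 4.149. The largest whole number is 4.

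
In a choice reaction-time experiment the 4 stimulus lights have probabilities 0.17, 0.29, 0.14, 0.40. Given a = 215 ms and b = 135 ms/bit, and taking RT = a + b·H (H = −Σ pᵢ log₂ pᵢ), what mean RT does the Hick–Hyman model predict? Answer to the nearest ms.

469 ms

Entropy contributions −pᵢ log₂ pᵢ: 0.4346, 0.5179, 0.3971, 0.5288; sum H = 1.8784 bits.
RT = a + bH = 215 + 135·1.8784 = 468.58 ms.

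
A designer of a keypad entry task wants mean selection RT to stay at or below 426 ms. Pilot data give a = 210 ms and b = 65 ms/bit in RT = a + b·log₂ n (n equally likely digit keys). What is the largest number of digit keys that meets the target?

10

Set 210 + 65·log₂ n ≤ 426 → log₂ n ≤ (426 − 210)/65 = 3.3231.
So n ≤ 2^3.3231 = 10.008; the largest integer n is 10.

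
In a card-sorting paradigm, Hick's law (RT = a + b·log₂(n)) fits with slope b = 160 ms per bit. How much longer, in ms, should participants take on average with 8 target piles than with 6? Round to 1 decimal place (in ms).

66.4 ms

ΔRT = (a + b log₂ n₂) − (a + b log₂ n₁) = b·(log₂ n₂ − log₂ n₁).
log₂(8) − log₂(6) = 3 − 2.5850 = 0.4150.
ΔRT = 160 × 0.4150 = 66.406 ms.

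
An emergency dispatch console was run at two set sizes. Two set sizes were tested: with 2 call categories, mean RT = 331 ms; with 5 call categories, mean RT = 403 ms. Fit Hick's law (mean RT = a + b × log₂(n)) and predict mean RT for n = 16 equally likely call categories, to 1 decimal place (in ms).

With log₂ n on the abscissa the relation is linear; from the two conditions:
  b = (403 − 331) / (log₂ 5 − log₂ 2) = 72 / (2.3219 − 1) = 54.466 ms/bit
  a = 331 − 54.466 × 1 = 276.534 ms
Then RT(16) = 276.534 + 54.466 × log₂ 16 = 276.534 + 54.466 × 4 ≈ 494.398 ms.

494.4 ms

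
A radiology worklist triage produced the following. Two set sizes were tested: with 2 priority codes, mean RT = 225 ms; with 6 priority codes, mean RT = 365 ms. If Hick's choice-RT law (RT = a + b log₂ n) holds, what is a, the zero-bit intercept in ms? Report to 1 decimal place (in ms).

136.7 ms

The slope on a log₂ axis is (365 − 225) / (2.5850 − 1) = 88.330 ms/bit.
Intercept: a = 225 − 88.330·log₂(2) = 136.670 ms.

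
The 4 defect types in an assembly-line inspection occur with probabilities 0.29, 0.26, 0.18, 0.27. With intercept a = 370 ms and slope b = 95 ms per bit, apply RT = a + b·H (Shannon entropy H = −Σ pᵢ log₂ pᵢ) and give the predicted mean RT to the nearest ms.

H = 0.29·log₂(1/0.29) + 0.26·log₂(1/0.26) + 0.18·log₂(1/0.18) + 0.27·log₂(1/0.27) = 1.9785 bits.
RT = 370 + 95 × 1.9785 = 557.96 ms.

558 ms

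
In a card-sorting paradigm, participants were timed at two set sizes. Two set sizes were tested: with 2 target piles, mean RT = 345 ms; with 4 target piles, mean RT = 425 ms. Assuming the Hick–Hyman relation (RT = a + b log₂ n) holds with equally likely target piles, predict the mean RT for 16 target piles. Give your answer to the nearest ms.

585 ms

With log₂ n on the abscissa the relation is linear; from the two conditions:
  b = (425 − 345) / (log₂ 4 − log₂ 2) = 80 / (2 − 1) = 80 ms/bit
  a = 345 − 80 × 1 = 265 ms
Then RT(16) = 265 + 80 × log₂ 16 = 265 + 80 × 4 ≈ 585.000 ms.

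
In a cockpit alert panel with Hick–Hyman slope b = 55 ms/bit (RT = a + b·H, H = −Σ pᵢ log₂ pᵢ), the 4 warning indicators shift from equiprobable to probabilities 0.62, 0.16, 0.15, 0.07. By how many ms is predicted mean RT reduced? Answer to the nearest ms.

26 ms

The RT saving is b·ΔH. Equiprobable H₀ = log₂(4) = 2.0000 bits; with the given probabilities H = 1.5297 bits.
b·(H₀ − H) = 55 × (2.0000 − 1.5297) = 25.87 ms.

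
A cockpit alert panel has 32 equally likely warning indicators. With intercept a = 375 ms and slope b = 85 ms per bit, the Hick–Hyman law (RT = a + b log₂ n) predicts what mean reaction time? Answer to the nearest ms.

800 ms

log₂(32) = 5 bits, so RT = 375 + 85 × 5 ≈ 800.000 ms.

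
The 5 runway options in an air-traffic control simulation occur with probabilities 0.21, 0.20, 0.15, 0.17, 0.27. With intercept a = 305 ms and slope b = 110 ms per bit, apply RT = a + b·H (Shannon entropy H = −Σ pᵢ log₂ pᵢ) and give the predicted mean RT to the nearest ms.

H = 0.21·log₂(1/0.21) + 0.20·log₂(1/0.20) + 0.15·log₂(1/0.15) + 0.17·log₂(1/0.17) + 0.27·log₂(1/0.27) = 2.2924 bits.
RT = 305 + 110 × 2.2924 = 557.16 ms.

557 ms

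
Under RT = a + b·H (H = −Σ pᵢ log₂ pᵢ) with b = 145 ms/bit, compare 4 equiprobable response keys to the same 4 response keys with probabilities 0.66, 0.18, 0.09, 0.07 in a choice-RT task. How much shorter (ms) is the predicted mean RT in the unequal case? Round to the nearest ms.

The RT saving is b·ΔH. Equiprobable H₀ = log₂(4) = 2.0000 bits; with the given probabilities H = 1.4222 bits.
b·(H₀ − H) = 145 × (2.0000 − 1.4222) = 83.79 ms.

84 ms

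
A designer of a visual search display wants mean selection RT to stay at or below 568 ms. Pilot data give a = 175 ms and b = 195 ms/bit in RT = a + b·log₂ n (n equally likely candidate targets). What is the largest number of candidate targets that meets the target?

Set 175 + 195·log₂ n ≤ 568 → log₂ n ≤ (568 − 175)/195 = 2.0154.
So n ≤ 2^2.0154 = 4.043; the largest integer n is 4.

4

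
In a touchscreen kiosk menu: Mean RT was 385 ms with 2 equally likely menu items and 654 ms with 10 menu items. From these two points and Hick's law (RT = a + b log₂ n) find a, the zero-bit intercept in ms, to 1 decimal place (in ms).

269.1 ms

The slope on a log₂ axis is (654 − 385) / (3.3219 − 1) = 115.852 ms/bit.
Intercept: a = 385 − 115.852·log₂(2) = 269.148 ms.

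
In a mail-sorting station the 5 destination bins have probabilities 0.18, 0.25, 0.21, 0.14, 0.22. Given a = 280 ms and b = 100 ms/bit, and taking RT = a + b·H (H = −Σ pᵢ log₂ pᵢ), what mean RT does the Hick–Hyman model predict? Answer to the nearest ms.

510 ms

Entropy contributions −pᵢ log₂ pᵢ: 0.4453, 0.5000, 0.4728, 0.3971, 0.4806; sum H = 2.2958 bits.
RT = a + bH = 280 + 100·2.2958 = 509.58 ms.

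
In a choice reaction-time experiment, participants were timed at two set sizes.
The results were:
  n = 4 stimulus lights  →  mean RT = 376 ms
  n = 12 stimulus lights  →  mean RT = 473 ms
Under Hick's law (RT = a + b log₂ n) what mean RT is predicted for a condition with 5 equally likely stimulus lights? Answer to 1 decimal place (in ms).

395.7 ms

With log₂ n on the abscissa the relation is linear; from the two conditions:
  b = (473 − 376) / (log₂ 12 − log₂ 4) = 97 / (3.5850 − 2) = 61.200 ms/bit
  a = 376 − 61.200 × 2 = 253.600 ms
Then RT(5) = 253.600 + 61.200 × log₂ 5 = 253.600 + 61.200 × 2.3219 ≈ 395.702 ms.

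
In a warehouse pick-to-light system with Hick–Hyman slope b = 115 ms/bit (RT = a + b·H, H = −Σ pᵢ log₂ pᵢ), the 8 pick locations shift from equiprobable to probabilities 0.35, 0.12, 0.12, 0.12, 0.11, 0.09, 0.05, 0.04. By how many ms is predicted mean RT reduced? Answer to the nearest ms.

Equiprobable entropy H₀ = log₂ 8 = 3.0000 bits.
Skewed entropy H = −Σ pᵢ log₂ pᵢ = 2.6961 bits.
ΔRT = b·(H₀ − H) = 115 × 0.3039 = 34.95 ms.

35 ms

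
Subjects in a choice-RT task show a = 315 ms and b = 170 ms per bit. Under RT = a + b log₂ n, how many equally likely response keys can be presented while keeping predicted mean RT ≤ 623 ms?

170·log₂ n ≤ 623 − 315 = 308, giving log₂ n ≤ 1.8118 and n ≤ 3.511. The largest whole number is 3.

3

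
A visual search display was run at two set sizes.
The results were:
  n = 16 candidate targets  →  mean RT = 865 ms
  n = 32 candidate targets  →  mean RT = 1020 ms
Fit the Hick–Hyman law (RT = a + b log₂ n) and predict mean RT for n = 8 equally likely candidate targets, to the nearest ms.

Fit slope and intercept:
  b = (1020 − 865) / (log₂ 32 − log₂ 16) = 155 / (5 − 4) = 155 ms/bit
  a = 865 − 155 × 4 = 245 ms
Then RT(8) = 245 + 155 × log₂ 8 = 245 + 155 × 3 ≈ 710.000 ms.

710 ms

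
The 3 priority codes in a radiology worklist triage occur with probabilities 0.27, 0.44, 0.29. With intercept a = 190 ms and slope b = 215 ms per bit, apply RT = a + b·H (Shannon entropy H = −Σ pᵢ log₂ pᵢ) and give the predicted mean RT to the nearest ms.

Entropy contributions −pᵢ log₂ pᵢ: 0.5100, 0.5211, 0.5179; sum H = 1.5491 bits.
RT = a + bH = 190 + 215·1.5491 = 523.05 ms.

523 ms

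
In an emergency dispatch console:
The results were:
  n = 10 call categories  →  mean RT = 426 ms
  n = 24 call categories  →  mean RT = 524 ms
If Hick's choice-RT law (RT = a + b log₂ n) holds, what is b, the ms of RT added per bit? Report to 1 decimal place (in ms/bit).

b = (RT₂ − RT₁)/(log₂ n₂ − log₂ n₁) = (524 − 426)/(4.5850 − 3.3219) = 77.591 ms/bit.

77.6 ms/bit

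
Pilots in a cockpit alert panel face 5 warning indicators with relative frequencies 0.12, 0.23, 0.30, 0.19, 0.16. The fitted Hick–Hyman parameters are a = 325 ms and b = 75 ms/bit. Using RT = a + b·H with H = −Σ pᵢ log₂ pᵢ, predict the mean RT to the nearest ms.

494 ms

Entropy contributions −pᵢ log₂ pᵢ: 0.3671, 0.4877, 0.5211, 0.4552, 0.4230; sum H = 2.2541 bits.
RT = a + bH = 325 + 75·2.2541 = 494.06 ms.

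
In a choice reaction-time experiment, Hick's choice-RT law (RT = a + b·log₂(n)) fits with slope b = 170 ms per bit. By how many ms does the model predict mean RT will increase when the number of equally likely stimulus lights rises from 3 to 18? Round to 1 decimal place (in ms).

439.4 ms

Only the slope matters, since a is common to both: ΔRT = b·log₂(n₂/n₁).
log₂(18) − log₂(3) = 4.1699 − 1.5850 = 2.5850.
ΔRT = 170 × 2.5850 = 439.444 ms.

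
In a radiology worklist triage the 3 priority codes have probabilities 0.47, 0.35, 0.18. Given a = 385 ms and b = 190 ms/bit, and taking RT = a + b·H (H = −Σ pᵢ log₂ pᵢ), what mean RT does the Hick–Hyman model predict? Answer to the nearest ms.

H = 0.47·log₂(1/0.47) + 0.35·log₂(1/0.35) + 0.18·log₂(1/0.18) = 1.4874 bits.
RT = 385 + 190 × 1.4874 = 667.60 ms.

668 ms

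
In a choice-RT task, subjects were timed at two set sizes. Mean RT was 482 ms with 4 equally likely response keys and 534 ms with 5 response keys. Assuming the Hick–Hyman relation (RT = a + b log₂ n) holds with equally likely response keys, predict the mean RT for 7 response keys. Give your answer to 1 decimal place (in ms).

612.4 ms

Fit slope and intercept:
  b = (534 − 482) / (log₂ 5 − log₂ 4) = 52 / (2.3219 − 2) = 161.527 ms/bit
  a = 482 − 161.527 × 2 = 158.946 ms
Then RT(7) = 158.946 + 161.527 × log₂ 7 = 158.946 + 161.527 × 2.8074 ≈ 612.409 ms.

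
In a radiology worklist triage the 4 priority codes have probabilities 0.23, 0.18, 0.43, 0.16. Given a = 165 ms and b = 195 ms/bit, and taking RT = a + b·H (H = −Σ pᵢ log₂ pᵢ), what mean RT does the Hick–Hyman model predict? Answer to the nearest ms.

532 ms

H = 0.23·log₂(1/0.23) + 0.18·log₂(1/0.18) + 0.43·log₂(1/0.43) + 0.16·log₂(1/0.16) = 1.8796 bits.
RT = 165 + 195 × 1.8796 = 531.51 ms.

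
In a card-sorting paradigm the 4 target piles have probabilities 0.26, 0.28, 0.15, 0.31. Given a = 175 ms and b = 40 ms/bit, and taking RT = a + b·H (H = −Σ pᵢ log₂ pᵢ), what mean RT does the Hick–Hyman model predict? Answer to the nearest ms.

Entropy contributions −pᵢ log₂ pᵢ: 0.5053, 0.5142, 0.4105, 0.5238; sum H = 1.9538 bits.
RT = a + bH = 175 + 40·1.9538 = 253.15 ms.

253 ms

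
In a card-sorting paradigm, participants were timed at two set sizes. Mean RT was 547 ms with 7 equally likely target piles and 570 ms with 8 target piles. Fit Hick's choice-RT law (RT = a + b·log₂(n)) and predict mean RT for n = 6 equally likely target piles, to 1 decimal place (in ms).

Fit slope and intercept:
  b = (570 − 547) / (log₂ 8 − log₂ 7) = 23 / (3 − 2.8074) = 119.391 ms/bit
  a = 547 − 119.391 × 2.8074 = 211.828 ms
Then RT(6) = 211.828 + 119.391 × log₂ 6 = 211.828 + 119.391 × 2.5850 ≈ 520.448 ms.

520.4 ms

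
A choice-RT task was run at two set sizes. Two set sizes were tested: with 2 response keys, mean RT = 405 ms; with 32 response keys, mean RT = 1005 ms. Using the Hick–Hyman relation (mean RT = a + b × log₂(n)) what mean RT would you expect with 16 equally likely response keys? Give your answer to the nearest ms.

855 ms

RT is linear in log₂ n, so two points fix the line:
  b = (1005 − 405) / (log₂ 32 − log₂ 2) = 600 / (5 − 1) = 150 ms/bit
  a = 405 − 150 × 1 = 255 ms
Then RT(16) = 255 + 150 × log₂ 16 = 255 + 150 × 4 ≈ 855.000 ms.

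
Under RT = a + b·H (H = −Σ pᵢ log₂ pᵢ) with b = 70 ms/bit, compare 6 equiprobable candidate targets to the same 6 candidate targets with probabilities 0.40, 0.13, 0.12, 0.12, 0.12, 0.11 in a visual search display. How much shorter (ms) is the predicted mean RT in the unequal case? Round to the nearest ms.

Equiprobable entropy H₀ = log₂ 6 = 2.5850 bits.
Skewed entropy H = −Σ pᵢ log₂ pᵢ = 2.3629 bits.
ΔRT = b·(H₀ − H) = 70 × 0.2221 = 15.54 ms.

16 ms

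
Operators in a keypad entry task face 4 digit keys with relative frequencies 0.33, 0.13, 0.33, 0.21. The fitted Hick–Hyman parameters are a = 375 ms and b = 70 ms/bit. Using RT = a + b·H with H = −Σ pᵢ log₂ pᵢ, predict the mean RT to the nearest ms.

509 ms

Entropy contributions −pᵢ log₂ pᵢ: 0.5278, 0.3826, 0.5278, 0.4728; sum H = 1.9111 bits.
RT = a + bH = 375 + 70·1.9111 = 508.78 ms.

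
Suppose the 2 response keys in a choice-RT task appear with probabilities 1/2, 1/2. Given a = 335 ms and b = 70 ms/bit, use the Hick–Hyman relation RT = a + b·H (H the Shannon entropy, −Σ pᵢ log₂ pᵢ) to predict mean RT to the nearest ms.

H = −Σ pᵢ log₂ pᵢ = 0.5·1 + 0.5·1 = 1.000 bits.
RT = 335 + 70 × 1.000 = 405.00 ms.

405 ms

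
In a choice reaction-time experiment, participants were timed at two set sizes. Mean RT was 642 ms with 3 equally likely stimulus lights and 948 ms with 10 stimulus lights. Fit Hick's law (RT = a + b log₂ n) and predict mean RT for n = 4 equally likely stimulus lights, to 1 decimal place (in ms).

715.1 ms

With log₂ n on the abscissa the relation is linear; from the two conditions:
  b = (948 − 642) / (log₂ 10 − log₂ 3) = 306 / (3.3219 − 1.5850) = 176.169 ms/bit
  a = 642 − 176.169 × 1.5850 = 362.778 ms
Then RT(4) = 362.778 + 176.169 × log₂ 4 = 362.778 + 176.169 × 2 ≈ 715.117 ms.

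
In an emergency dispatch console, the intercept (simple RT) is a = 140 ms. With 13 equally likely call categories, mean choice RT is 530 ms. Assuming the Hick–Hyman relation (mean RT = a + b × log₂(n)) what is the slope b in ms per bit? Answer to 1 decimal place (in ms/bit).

13 alternatives carry log₂ 13 = 3.7004 bits; the choice cost is 530 − 140 = 390 ms, so b = 390/3.7004 = 105.393 ms/bit.

105.4 ms/bit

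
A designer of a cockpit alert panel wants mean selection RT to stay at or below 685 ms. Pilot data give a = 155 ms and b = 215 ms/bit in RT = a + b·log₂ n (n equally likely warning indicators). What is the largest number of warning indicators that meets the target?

5

Information budget: (685 − 155)/215 = 2.4651 bits, so n ≤ 2^2.4651 = 5.522 → at most 5.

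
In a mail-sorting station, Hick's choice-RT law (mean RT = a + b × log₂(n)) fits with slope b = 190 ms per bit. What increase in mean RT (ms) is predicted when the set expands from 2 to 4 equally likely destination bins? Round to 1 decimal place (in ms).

190.0 ms

ΔRT = (a + b log₂ n₂) − (a + b log₂ n₁) = b·(log₂ n₂ − log₂ n₁).
log₂(4) − log₂(2) = log₂(4/2) = log₂(2) = 1.
ΔRT = 190 × 1.0000 = 190.000 ms.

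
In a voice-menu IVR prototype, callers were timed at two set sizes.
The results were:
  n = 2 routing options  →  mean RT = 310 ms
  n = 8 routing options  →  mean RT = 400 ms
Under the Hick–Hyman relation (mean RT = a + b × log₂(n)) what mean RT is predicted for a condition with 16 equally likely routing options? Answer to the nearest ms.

445 ms

With log₂ n on the abscissa the relation is linear; from the two conditions:
  b = (400 − 310) / (log₂ 8 − log₂ 2) = 90 / (3 − 1) = 45 ms/bit
  a = 310 − 45 × 1 = 265 ms
Then RT(16) = 265 + 45 × log₂ 16 = 265 + 45 × 4 ≈ 445.000 ms.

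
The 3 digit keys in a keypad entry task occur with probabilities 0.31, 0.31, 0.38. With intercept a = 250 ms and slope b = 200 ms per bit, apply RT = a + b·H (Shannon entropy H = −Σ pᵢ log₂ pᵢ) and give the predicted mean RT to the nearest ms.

H = 0.31·log₂(1/0.31) + 0.31·log₂(1/0.31) + 0.38·log₂(1/0.38) = 1.5780 bits.
RT = 250 + 200 × 1.5780 = 565.61 ms.

566 ms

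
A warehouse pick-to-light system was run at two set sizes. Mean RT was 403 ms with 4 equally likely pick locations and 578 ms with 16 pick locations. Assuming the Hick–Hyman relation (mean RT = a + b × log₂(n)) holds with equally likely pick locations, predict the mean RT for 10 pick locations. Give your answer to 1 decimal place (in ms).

Fit slope and intercept:
  b = (578 − 403) / (log₂ 16 − log₂ 4) = 175 / (4 − 2) = 87.500 ms/bit
  a = 403 − 87.500 × 2 = 228.000 ms
Then RT(10) = 228.000 + 87.500 × log₂ 10 = 228.000 + 87.500 × 3.3219 ≈ 518.669 ms.

518.7 ms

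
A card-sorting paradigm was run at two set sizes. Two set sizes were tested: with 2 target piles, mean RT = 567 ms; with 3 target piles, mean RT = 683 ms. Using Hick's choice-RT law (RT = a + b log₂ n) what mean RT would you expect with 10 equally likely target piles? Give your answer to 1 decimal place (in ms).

1027.4 ms

With log₂ n on the abscissa the relation is linear; from the two conditions:
  b = (683 − 567) / (log₂ 3 − log₂ 2) = 116 / (1.5850 − 1) = 198.303 ms/bit
  a = 567 − 198.303 × 1 = 368.697 ms
Then RT(10) = 368.697 + 198.303 × log₂ 10 = 368.697 + 198.303 × 3.3219 ≈ 1027.446 ms.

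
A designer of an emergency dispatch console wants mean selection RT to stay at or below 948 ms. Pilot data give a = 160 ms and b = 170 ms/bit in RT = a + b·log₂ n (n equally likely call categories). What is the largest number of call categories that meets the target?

Information budget: (948 − 160)/170 = 4.6353 bits, so n ≤ 2^4.6353 = 24.852 → at most 24.

24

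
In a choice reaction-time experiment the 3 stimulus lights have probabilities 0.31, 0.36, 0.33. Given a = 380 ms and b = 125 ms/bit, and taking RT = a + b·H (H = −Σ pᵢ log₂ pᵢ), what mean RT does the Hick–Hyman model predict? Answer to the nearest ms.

H = 0.31·log₂(1/0.31) + 0.36·log₂(1/0.36) + 0.33·log₂(1/0.33) = 1.5822 bits.
RT = 380 + 125 × 1.5822 = 577.78 ms.

578 ms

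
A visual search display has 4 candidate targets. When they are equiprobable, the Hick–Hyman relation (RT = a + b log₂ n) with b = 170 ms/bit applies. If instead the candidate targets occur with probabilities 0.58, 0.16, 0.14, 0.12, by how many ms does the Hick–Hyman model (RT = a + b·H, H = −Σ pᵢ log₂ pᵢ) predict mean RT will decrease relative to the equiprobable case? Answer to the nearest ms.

61 ms

Equiprobable entropy H₀ = log₂ 4 = 2.0000 bits.
Skewed entropy H = −Σ pᵢ log₂ pᵢ = 1.6430 bits.
ΔRT = b·(H₀ − H) = 170 × 0.3570 = 60.69 ms.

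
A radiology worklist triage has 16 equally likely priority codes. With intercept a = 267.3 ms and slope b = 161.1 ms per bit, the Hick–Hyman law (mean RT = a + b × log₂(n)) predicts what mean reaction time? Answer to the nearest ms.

log₂(16) = 4 bits, so RT = 267.3 + 161.1 × 4 ≈ 911.700 ms.

912 ms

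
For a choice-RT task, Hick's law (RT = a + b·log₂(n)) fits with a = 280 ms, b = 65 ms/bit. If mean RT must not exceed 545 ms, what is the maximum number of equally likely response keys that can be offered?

Set 280 + 65·log₂ n ≤ 545 → log₂ n ≤ (545 − 280)/65 = 4.0769.
So n ≤ 2^4.0769 = 16.876; the largest integer n is 16.

16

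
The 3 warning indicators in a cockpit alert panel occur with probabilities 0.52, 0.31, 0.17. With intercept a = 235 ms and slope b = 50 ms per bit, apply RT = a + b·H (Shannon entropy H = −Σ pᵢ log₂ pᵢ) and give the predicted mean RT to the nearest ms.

307 ms

Entropy contributions −pᵢ log₂ pᵢ: 0.4906, 0.5238, 0.4346; sum H = 1.4490 bits.
RT = a + bH = 235 + 50·1.4490 = 307.45 ms.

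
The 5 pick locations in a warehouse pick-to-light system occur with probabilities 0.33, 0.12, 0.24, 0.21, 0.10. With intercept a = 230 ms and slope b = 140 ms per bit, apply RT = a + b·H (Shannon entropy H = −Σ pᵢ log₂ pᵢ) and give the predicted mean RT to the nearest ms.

537 ms

Entropy contributions −pᵢ log₂ pᵢ: 0.5278, 0.3671, 0.4941, 0.4728, 0.3322; sum H = 2.1940 bits.
RT = a + bH = 230 + 140·2.1940 = 537.17 ms.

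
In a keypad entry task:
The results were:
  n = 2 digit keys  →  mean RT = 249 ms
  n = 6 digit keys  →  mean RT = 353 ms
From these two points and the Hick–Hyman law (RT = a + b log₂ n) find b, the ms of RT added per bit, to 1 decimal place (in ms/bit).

b = (RT₂ − RT₁)/(log₂ n₂ − log₂ n₁) = (353 − 249)/(2.5850 − 1) = 65.617 ms/bit.

65.6 ms/bit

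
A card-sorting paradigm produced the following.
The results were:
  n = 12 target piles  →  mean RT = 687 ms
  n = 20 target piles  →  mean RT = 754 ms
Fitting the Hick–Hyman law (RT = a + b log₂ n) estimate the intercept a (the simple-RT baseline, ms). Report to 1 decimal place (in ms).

The slope on a log₂ axis is (754 − 687) / (4.3219 − 3.5850) = 90.913 ms/bit.
a = RT₁ − b·log₂ n₁ = 687 − 90.913 × 3.5850 = 361.079 ms.

361.1 ms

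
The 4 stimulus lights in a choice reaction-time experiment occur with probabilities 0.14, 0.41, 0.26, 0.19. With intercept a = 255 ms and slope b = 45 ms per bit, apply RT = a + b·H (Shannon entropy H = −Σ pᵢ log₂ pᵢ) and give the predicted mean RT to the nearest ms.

Entropy contributions −pᵢ log₂ pᵢ: 0.3971, 0.5274, 0.5053, 0.4552; sum H = 1.8850 bits.
RT = a + bH = 255 + 45·1.8850 = 339.83 ms.

340 ms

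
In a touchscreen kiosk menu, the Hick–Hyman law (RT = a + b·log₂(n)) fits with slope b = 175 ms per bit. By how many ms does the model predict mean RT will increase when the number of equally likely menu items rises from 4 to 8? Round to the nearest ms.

175 ms

ΔRT = (a + b log₂ n₂) − (a + b log₂ n₁) = b·(log₂ n₂ − log₂ n₁).
log₂(8) − log₂(4) = log₂(8/4) = log₂(2) = 1.
ΔRT = 175 × 1.0000 = 175.000 ms.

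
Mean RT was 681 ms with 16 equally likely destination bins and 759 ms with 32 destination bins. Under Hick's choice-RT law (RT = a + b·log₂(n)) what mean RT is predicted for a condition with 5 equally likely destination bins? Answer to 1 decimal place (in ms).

RT is linear in log₂ n, so two points fix the line:
  b = (759 − 681) / (log₂ 32 − log₂ 16) = 78 / (5 − 4) = 78.000 ms/bit
  a = 681 − 78.000 × 4 = 369.000 ms
Then RT(5) = 369.000 + 78.000 × log₂ 5 = 369.000 + 78.000 × 2.3219 ≈ 550.110 ms.

550.1 ms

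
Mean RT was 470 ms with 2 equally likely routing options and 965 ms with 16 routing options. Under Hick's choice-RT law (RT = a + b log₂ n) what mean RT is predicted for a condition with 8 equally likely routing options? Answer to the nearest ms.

Solve the two-equation system in a and b:
  b = (965 − 470) / (log₂ 16 − log₂ 2) = 495 / (4 − 1) = 165 ms/bit
  a = 470 − 165 × 1 = 305 ms
Then RT(8) = 305 + 165 × log₂ 8 = 305 + 165 × 3 ≈ 800.000 ms.

800 ms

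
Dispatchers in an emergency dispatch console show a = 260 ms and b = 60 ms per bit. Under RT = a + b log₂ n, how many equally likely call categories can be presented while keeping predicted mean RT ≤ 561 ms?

Set 260 + 60·log₂ n ≤ 561 → log₂ n ≤ (561 − 260)/60 = 5.0167.
So n ≤ 2^5.0167 = 32.372; the largest integer n is 32.

32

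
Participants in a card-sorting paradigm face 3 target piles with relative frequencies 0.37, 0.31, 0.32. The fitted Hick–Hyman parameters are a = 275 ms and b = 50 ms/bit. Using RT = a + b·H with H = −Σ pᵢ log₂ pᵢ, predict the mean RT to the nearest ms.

354 ms

H = 0.37·log₂(1/0.37) + 0.31·log₂(1/0.31) + 0.32·log₂(1/0.32) = 1.5806 bits.
RT = 275 + 50 × 1.5806 = 354.03 ms.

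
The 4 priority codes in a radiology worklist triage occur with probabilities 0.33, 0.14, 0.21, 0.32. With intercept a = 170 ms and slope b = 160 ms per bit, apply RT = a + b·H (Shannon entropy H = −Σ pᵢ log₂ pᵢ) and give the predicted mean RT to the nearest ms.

Entropy contributions −pᵢ log₂ pᵢ: 0.5278, 0.3971, 0.4728, 0.5260; sum H = 1.9238 bits.
RT = a + bH = 170 + 160·1.9238 = 477.81 ms.

478 ms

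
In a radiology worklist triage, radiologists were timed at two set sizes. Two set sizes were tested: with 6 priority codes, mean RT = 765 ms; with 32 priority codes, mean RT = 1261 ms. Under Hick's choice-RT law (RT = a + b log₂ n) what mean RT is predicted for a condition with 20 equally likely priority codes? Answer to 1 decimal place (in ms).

1121.7 ms

With log₂ n on the abscissa the relation is linear; from the two conditions:
  b = (1261 − 765) / (log₂ 32 − log₂ 6) = 496 / (5 − 2.5850) = 205.380 ms/bit
  a = 765 − 205.380 × 2.5850 = 234.101 ms
Then RT(20) = 234.101 + 205.380 × log₂ 20 = 234.101 + 205.380 × 4.3219 ≈ 1121.738 ms.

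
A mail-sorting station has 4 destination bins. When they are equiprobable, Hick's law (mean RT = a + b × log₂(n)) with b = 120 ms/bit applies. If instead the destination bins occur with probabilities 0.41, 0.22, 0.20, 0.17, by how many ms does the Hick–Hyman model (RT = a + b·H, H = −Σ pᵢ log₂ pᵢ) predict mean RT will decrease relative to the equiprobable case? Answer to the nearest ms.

The RT saving is b·ΔH. Equiprobable H₀ = log₂(4) = 2.0000 bits; with the given probabilities H = 1.9069 bits.
b·(H₀ − H) = 120 × (2.0000 − 1.9069) = 11.17 ms.

11 ms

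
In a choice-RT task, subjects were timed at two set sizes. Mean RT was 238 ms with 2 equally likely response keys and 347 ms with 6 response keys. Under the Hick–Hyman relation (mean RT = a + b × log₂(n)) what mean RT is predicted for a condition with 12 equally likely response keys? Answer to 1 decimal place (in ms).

Fit slope and intercept:
  b = (347 − 238) / (log₂ 6 − log₂ 2) = 109 / (2.5850 − 1) = 68.771 ms/bit
  a = 238 − 68.771 × 1 = 169.229 ms
Then RT(12) = 169.229 + 68.771 × log₂ 12 = 169.229 + 68.771 × 3.5850 ≈ 415.771 ms.

415.8 ms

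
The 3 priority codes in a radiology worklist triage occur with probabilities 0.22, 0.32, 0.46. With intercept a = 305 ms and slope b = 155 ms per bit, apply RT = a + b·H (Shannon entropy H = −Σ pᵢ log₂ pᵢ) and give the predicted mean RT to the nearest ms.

H = 0.22·log₂(1/0.22) + 0.32·log₂(1/0.32) + 0.46·log₂(1/0.46) = 1.5219 bits.
RT = 305 + 155 × 1.5219 = 540.90 ms.

541 ms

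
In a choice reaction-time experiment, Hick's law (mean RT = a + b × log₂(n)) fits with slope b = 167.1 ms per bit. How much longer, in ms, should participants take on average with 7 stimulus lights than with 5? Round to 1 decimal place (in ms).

81.1 ms

ΔRT = (a + b log₂ n₂) − (a + b log₂ n₁) = b·(log₂ n₂ − log₂ n₁).
log₂(7) − log₂(5) = 2.8074 − 2.3219 = 0.4854.
ΔRT = 167.1 × 0.4854 = 81.115 ms.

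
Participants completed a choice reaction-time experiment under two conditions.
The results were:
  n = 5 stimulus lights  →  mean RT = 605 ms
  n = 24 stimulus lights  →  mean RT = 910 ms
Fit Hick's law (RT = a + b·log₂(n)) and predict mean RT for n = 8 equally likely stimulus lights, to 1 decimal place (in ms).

696.4 ms

With log₂ n on the abscissa the relation is linear; from the two conditions:
  b = (910 − 605) / (log₂ 24 − log₂ 5) = 305 / (4.5850 − 2.3219) = 134.775 ms/bit
  a = 605 − 134.775 × 2.3219 = 292.063 ms
Then RT(8) = 292.063 + 134.775 × log₂ 8 = 292.063 + 134.775 × 3 ≈ 696.387 ms.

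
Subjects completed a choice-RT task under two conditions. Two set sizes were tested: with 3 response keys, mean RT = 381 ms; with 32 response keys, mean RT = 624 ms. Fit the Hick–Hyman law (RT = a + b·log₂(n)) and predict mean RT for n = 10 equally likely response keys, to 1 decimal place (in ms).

RT is linear in log₂ n, so two points fix the line:
  b = (624 − 381) / (log₂ 32 − log₂ 3) = 243 / (5 − 1.5850) = 71.156 ms/bit
  a = 381 − 71.156 × 1.5850 = 268.221 ms
Then RT(10) = 268.221 + 71.156 × log₂ 10 = 268.221 + 71.156 × 3.3219 ≈ 504.595 ms.

504.6 ms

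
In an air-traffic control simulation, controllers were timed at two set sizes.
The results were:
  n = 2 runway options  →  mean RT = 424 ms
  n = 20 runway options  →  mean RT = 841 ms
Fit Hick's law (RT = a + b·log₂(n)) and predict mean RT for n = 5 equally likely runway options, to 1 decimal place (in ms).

589.9 ms

Solve the two-equation system in a and b:
  b = (841 − 424) / (log₂ 20 − log₂ 2) = 417 / (4.3219 − 1) = 125.530 ms/bit
  a = 424 − 125.530 × 1 = 298.470 ms
Then RT(5) = 298.470 + 125.530 × log₂ 5 = 298.470 + 125.530 × 2.3219 ≈ 589.941 ms.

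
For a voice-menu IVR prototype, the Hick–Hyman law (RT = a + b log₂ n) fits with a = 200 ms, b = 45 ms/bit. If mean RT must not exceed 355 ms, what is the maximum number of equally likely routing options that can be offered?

Set 200 + 45·log₂ n ≤ 355 → log₂ n ≤ (355 − 200)/45 = 3.4444.
So n ≤ 2^3.4444 = 10.886; the largest integer n is 10.

10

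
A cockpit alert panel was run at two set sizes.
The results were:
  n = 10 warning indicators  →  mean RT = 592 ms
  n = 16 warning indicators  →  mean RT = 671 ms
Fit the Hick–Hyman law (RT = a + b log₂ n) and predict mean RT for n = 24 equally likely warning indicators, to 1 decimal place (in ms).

739.2 ms

With log₂ n on the abscissa the relation is linear; from the two conditions:
  b = (671 − 592) / (log₂ 16 − log₂ 10) = 79 / (4 − 3.3219) = 116.507 ms/bit
  a = 592 − 116.507 × 3.3219 = 204.973 ms
Then RT(24) = 204.973 + 116.507 × log₂ 24 = 204.973 + 116.507 × 4.5850 ≈ 739.152 ms.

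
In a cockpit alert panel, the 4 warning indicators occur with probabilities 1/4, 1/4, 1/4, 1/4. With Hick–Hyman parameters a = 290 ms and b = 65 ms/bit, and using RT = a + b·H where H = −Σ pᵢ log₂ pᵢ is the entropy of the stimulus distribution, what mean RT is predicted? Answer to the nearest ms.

H = −Σ pᵢ log₂ pᵢ = 0.25·2 + 0.25·2 + 0.25·2 + 0.25·2 = 2.000 bits.
RT = 290 + 65 × 2.000 = 420.00 ms.

420 ms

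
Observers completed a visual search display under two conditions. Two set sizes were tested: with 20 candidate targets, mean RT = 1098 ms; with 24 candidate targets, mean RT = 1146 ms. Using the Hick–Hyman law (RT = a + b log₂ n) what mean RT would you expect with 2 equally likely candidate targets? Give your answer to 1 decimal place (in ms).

491.8 ms

With log₂ n on the abscissa the relation is linear; from the two conditions:
  b = (1146 − 1098) / (log₂ 24 − log₂ 20) = 48 / (4.5850 − 4.3219) = 182.486 ms/bit
  a = 1098 − 182.486 × 4.3219 = 309.310 ms
Then RT(2) = 309.310 + 182.486 × log₂ 2 = 309.310 + 182.486 × 1 ≈ 491.796 ms.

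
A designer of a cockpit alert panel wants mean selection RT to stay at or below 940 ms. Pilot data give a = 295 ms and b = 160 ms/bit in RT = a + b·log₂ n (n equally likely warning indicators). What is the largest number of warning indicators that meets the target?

16

160·log₂ n ≤ 940 − 295 = 645, giving log₂ n ≤ 4.0312 and n ≤ 16.350. The largest whole number is 16.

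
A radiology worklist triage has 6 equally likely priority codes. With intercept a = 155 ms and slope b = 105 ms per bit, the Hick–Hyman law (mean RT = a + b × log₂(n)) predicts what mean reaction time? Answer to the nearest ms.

log₂(6) = 2.5850 bits, so RT = 155 + 105 × 2.5850 ≈ 426.421 ms.

426 ms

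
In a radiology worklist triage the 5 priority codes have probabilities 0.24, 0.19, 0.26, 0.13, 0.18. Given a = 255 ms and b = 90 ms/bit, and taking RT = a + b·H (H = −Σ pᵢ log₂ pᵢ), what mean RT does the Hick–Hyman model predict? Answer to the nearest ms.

460 ms

H = 0.24·log₂(1/0.24) + 0.19·log₂(1/0.19) + 0.26·log₂(1/0.26) + 0.13·log₂(1/0.13) + 0.18·log₂(1/0.18) = 2.2826 bits.
RT = 255 + 90 × 2.2826 = 460.43 ms.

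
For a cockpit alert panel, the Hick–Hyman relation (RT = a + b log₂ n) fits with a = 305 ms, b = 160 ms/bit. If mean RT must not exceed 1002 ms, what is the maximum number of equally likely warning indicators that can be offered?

Information budget: (1002 − 305)/160 = 4.3563 bits, so n ≤ 2^4.3563 = 20.482 → at most 20.

20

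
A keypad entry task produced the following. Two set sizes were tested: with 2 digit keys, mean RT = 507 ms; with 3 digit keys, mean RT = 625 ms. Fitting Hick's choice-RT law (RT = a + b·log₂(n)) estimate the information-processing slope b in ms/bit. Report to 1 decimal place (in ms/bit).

Slope: b = (625 − 507) / (log₂ 3 − log₂ 2) = 118/0.5850 = 201.722 ms/bit.

201.7 ms/bit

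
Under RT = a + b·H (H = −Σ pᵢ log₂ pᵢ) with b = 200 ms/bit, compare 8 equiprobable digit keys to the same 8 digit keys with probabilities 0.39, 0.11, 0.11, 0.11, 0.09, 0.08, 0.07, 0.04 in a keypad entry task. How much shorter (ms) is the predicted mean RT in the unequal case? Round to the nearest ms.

The RT saving is b·ΔH. Equiprobable H₀ = log₂(8) = 3.0000 bits; with the given probabilities H = 2.6391 bits.
b·(H₀ − H) = 200 × (3.0000 − 2.6391) = 72.17 ms.

72 ms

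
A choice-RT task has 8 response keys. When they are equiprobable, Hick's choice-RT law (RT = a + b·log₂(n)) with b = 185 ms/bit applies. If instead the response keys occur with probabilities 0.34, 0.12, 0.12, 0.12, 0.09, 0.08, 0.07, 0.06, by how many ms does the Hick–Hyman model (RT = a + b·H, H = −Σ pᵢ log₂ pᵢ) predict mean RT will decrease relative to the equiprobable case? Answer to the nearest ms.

Equiprobable entropy H₀ = log₂ 8 = 3.0000 bits.
Skewed entropy H = −Σ pᵢ log₂ pᵢ = 2.7466 bits.
ΔRT = b·(H₀ − H) = 185 × 0.2534 = 46.87 ms.

47 ms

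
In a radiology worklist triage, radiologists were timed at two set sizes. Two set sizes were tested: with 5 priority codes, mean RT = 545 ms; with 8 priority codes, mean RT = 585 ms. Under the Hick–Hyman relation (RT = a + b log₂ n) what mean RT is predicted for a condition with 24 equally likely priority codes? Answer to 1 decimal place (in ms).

Fit slope and intercept:
  b = (585 − 545) / (log₂ 8 − log₂ 5) = 40 / (3 − 2.3219) = 58.991 ms/bit
  a = 545 − 58.991 × 2.3219 = 408.028 ms
Then RT(24) = 408.028 + 58.991 × log₂ 24 = 408.028 + 58.991 × 4.5850 ≈ 678.498 ms.

678.5 ms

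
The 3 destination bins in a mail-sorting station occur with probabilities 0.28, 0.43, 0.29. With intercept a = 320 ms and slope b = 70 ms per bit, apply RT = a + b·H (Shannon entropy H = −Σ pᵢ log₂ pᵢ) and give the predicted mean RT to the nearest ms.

429 ms

Entropy contributions −pᵢ log₂ pᵢ: 0.5142, 0.5236, 0.5179; sum H = 1.5557 bits.
RT = a + bH = 320 + 70·1.5557 = 428.90 ms.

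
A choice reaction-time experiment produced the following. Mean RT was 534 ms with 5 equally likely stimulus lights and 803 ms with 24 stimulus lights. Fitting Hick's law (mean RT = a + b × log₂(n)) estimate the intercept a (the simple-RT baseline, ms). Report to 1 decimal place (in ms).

The slope on a log₂ axis is (803 − 534) / (4.5850 − 2.3219) = 118.867 ms/bit.
Intercept: a = 534 − 118.867·log₂(5) = 257.999 ms.

258.0 ms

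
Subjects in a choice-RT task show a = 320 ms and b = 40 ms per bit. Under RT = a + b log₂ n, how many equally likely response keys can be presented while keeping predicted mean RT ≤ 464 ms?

Set 320 + 40·log₂ n ≤ 464 → log₂ n ≤ (464 − 320)/40 = 3.6000.
So n ≤ 2^3.6000 = 12.126; the largest integer n is 12.

12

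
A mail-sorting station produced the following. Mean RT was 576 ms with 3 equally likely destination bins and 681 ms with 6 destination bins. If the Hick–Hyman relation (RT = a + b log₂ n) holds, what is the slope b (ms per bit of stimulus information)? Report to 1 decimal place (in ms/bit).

b = (RT₂ − RT₁)/(log₂ n₂ − log₂ n₁) = (681 − 576)/(2.5850 − 1.5850) = 105.000 ms/bit.

105.0 ms/bit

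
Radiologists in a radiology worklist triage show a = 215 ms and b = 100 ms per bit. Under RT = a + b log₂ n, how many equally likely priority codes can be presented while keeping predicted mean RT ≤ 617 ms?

Information budget: (617 − 215)/100 = 4.0200 bits, so n ≤ 2^4.0200 = 16.223 → at most 16.

16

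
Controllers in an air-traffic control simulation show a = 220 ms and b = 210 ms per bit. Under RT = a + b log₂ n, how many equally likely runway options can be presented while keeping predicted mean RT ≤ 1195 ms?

24

210·log₂ n ≤ 1195 − 220 = 975, giving log₂ n ≤ 4.6429 and n ≤ 24.983. The largest whole number is 24.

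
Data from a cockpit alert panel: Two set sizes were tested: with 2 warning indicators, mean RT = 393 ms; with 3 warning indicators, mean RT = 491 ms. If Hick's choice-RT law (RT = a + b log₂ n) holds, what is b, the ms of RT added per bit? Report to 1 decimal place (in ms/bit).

167.5 ms/bit

Slope: b = (491 − 393) / (log₂ 3 − log₂ 2) = 98/0.5850 = 167.532 ms/bit.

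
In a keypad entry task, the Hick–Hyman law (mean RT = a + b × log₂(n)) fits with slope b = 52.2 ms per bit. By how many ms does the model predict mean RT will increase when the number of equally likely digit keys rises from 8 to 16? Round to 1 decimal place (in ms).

Only the slope matters, since a is common to both: ΔRT = b·log₂(n₂/n₁).
log₂(16) − log₂(8) = log₂(16/8) = log₂(2) = 1.
ΔRT = 52.2 × 1.0000 = 52.200 ms.

52.2 ms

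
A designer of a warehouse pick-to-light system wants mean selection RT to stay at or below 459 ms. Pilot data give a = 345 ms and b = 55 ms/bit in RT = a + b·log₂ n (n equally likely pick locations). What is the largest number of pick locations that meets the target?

4

55·log₂ n ≤ 459 − 345 = 114, giving log₂ n ≤ 2.0727 and n ≤ 4.207. The largest whole number is 4.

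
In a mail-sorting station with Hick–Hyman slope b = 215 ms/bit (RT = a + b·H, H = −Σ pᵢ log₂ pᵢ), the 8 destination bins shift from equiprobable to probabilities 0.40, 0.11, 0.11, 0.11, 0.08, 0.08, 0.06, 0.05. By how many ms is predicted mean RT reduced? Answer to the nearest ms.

The RT saving is b·ΔH. Equiprobable H₀ = log₂(8) = 3.0000 bits; with the given probabilities H = 2.6223 bits.
b·(H₀ − H) = 215 × (3.0000 − 2.6223) = 81.21 ms.

81 ms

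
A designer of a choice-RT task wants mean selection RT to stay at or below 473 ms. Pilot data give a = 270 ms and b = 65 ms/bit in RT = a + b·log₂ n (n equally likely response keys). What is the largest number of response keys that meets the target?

8

65·log₂ n ≤ 473 − 270 = 203, giving log₂ n ≤ 3.1231 and n ≤ 8.712. The largest whole number is 8.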